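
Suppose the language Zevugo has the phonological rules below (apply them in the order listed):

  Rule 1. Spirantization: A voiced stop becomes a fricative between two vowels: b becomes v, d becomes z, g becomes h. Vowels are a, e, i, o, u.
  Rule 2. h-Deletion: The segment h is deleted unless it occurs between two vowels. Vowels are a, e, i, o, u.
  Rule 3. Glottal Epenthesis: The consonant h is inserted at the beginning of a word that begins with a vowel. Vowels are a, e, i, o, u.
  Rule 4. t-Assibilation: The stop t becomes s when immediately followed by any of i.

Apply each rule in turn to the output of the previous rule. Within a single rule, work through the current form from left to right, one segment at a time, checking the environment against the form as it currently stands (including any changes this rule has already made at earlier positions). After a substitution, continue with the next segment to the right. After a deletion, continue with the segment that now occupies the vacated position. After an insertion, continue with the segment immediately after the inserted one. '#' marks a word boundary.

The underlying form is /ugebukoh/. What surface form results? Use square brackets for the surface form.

[huhevuko]

Rule 1 Spirantization: [ugebukoh] → [uhevukoh]
Rule 2 h-Deletion: [uhevukoh] → [uhevuko]
Rule 3 Glottal Epenthesis: [uhevuko] → [huhevuko]
Rule 4 t-Assibilation: no change — [huhevuko]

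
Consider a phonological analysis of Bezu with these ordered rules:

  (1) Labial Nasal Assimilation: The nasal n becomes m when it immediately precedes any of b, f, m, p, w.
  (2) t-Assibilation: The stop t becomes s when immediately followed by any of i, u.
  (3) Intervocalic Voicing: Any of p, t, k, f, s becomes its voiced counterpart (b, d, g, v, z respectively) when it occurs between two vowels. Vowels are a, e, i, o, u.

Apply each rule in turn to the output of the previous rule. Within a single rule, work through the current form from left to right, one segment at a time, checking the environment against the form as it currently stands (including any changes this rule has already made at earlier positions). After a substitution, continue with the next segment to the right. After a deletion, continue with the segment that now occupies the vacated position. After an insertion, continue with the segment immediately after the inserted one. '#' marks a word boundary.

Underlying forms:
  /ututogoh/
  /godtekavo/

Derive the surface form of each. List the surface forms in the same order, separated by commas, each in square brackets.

/ututogoh/:
  (1) Labial Nasal Assimilation: no change — [ututogoh]
  (2) t-Assibilation: [ututogoh] → [usutogoh]
  (3) Intervocalic Voicing: [usutogoh] → [uzudogoh]
/godtekavo/:
  (1) Labial Nasal Assimilation: no change — [godtekavo]
  (2) t-Assibilation: no change — [godtekavo]
  (3) Intervocalic Voicing: [godtekavo] → [godtegavo]

[uzudogoh], [godtegavo]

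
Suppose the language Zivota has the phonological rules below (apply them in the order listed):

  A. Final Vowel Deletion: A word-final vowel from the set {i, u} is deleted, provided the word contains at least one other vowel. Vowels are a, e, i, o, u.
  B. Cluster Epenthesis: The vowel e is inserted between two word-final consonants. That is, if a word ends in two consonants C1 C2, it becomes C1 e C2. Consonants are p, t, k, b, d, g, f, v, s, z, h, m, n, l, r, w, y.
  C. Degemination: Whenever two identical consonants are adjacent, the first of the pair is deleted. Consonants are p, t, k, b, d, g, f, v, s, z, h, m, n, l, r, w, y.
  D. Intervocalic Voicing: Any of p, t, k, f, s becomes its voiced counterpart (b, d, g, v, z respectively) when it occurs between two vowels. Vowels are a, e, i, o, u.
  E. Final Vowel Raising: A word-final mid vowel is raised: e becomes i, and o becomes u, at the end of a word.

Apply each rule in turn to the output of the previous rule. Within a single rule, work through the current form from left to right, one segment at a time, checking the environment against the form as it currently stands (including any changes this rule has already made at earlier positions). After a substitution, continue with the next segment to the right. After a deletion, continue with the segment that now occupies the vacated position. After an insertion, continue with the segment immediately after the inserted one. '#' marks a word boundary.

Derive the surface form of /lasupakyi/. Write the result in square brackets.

A Final Vowel Deletion: [lasupakyi] → [lasupaky]
B Cluster Epenthesis: [lasupaky] → [lasupakey]
C Degemination: no change — [lasupakey]
D Intervocalic Voicing: [lasupakey] → [lazubagey]
E Final Vowel Raising: no change — [lazubagey]

[lazubagey]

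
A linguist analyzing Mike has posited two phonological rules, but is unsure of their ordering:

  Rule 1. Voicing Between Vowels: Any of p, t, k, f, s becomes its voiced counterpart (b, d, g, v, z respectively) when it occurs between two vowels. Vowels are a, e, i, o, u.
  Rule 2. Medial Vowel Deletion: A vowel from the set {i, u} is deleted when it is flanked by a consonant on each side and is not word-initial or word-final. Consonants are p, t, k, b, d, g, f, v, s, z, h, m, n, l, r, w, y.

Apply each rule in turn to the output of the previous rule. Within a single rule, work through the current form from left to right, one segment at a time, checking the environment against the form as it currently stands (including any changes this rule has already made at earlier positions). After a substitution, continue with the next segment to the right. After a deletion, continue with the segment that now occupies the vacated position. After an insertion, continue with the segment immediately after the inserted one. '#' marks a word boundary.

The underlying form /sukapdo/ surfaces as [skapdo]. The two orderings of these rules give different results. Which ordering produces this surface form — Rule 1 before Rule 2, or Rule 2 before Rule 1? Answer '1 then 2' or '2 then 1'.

2 then 1

Order 1 then 2:
  1 Voicing Between Vowels: [sukapdo] → [sugapdo]
  2 Medial Vowel Deletion: [sugapdo] → [sgapdo]
  result: [sgapdo]
Order 2 then 1:
  2 Medial Vowel Deletion: [sukapdo] → [skapdo]
  1 Voicing Between Vowels: no change — [skapdo]
  result: [skapdo]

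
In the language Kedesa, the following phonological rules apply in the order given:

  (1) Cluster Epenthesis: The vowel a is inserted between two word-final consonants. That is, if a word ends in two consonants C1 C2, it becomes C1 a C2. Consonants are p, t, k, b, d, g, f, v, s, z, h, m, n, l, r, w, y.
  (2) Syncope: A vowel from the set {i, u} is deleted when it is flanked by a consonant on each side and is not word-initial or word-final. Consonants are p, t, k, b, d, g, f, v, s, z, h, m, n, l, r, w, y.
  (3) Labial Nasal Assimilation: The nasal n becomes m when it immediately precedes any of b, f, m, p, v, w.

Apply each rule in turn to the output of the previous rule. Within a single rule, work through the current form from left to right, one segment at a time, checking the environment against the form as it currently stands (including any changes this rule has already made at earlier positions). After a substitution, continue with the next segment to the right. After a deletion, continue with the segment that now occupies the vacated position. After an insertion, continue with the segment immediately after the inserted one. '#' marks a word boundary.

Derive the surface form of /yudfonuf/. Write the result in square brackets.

(1) Cluster Epenthesis: no change — [yudfonuf]
(2) Syncope: [yudfonuf] → [ydfonf]
(3) Labial Nasal Assimilation: [ydfonf] → [ydfomf]

[ydfomf]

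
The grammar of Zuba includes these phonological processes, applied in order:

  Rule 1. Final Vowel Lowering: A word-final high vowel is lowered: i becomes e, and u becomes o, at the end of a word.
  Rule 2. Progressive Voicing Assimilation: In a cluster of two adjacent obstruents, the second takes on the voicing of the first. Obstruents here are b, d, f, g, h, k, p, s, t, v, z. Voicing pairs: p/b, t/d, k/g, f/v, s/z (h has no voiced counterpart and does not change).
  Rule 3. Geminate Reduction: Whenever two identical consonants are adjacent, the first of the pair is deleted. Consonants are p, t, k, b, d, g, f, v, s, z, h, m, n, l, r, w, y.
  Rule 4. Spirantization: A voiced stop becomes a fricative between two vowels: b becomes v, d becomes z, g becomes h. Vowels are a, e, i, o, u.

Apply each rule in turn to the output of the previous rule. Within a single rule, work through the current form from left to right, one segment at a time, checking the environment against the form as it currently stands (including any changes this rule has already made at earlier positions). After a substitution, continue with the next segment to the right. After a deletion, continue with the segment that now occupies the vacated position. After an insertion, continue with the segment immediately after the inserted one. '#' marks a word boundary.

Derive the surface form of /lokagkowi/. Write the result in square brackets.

[lokahowe]

Rule 1 Final Vowel Lowering: [lokagkowi] → [lokagkowe]
Rule 2 Progressive Voicing Assimilation: [lokagkowe] → [lokaggowe]
Rule 3 Geminate Reduction: [lokaggowe] → [lokagowe]
Rule 4 Spirantization: [lokagowe] → [lokahowe]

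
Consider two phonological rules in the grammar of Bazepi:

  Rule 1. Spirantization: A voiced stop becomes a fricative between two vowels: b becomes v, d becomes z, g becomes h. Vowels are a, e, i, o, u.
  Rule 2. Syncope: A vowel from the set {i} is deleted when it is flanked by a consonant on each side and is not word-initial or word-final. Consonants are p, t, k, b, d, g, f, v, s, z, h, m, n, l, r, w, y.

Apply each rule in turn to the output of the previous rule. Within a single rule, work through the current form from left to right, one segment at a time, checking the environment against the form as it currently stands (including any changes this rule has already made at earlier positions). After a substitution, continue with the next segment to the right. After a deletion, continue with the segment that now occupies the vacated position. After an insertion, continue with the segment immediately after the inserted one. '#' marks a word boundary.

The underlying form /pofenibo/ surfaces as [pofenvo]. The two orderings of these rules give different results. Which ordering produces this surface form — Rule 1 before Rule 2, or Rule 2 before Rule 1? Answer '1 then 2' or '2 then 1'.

Order 1 then 2:
  1 Spirantization: [pofenibo] → [pofenivo]
  2 Syncope: [pofenivo] → [pofenvo]
  result: [pofenvo]
Order 2 then 1:
  2 Syncope: [pofenibo] → [pofenbo]
  1 Spirantization: no change — [pofenbo]
  result: [pofenbo]

1 then 2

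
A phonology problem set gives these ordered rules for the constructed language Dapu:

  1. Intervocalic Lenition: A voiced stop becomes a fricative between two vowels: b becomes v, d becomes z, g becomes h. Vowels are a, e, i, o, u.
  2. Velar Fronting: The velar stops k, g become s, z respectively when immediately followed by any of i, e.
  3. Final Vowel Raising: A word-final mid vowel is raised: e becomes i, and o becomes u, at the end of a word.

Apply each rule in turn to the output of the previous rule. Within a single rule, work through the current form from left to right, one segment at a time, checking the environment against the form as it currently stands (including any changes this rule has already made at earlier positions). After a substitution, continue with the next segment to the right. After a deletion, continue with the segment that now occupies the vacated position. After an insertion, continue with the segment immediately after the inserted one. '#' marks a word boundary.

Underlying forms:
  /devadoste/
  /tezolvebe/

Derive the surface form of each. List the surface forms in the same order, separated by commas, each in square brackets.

/devadoste/:
  1 Intervocalic Lenition: [devadoste] → [devazoste]
  2 Velar Fronting: no change — [devazoste]
  3 Final Vowel Raising: [devazoste] → [devazosti]
/tezolvebe/:
  1 Intervocalic Lenition: [tezolvebe] → [tezolveve]
  2 Velar Fronting: no change — [tezolveve]
  3 Final Vowel Raising: [tezolveve] → [tezolvevi]

[devazosti], [tezolvevi]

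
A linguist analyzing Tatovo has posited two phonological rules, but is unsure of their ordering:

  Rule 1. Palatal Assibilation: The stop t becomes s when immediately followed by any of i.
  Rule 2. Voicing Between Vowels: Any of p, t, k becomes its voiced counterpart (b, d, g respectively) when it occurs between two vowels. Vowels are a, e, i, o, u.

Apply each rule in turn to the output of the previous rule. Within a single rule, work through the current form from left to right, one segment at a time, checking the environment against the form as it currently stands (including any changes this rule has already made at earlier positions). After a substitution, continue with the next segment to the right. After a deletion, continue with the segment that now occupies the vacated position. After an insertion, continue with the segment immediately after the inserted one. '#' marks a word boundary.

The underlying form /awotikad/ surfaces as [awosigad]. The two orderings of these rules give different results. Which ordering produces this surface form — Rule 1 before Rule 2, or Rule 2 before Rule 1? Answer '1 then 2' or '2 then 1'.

Order 1 then 2:
  1 Palatal Assibilation: [awotikad] → [awosikad]
  2 Voicing Between Vowels: [awosikad] → [awosigad]
  result: [awosigad]
Order 2 then 1:
  2 Voicing Between Vowels: [awotikad] → [awodigad]
  1 Palatal Assibilation: no change — [awodigad]
  result: [awodigad]

1 then 2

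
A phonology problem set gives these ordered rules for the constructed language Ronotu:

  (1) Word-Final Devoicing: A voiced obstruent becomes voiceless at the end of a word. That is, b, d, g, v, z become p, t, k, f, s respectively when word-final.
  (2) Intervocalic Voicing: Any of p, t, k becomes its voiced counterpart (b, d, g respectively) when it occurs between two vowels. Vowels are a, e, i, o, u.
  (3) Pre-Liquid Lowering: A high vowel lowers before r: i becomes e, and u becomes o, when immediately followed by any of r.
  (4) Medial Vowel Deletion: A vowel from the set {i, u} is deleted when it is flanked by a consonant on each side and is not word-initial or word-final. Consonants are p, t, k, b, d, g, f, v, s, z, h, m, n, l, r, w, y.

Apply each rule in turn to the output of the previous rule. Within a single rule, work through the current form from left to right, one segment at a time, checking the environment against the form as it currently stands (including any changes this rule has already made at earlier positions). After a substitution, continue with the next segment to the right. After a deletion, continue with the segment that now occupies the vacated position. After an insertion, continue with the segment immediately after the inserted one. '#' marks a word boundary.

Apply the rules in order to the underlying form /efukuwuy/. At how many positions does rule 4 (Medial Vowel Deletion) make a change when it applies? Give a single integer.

3

(1) Word-Final Devoicing: no change — [efukuwuy]
(2) Intervocalic Voicing: [efukuwuy] → [efuguwuy]
(3) Pre-Liquid Lowering: no change — [efuguwuy]
(4) Medial Vowel Deletion: [efuguwuy] → [efgwy]
Rule 4 changed 3 position(s).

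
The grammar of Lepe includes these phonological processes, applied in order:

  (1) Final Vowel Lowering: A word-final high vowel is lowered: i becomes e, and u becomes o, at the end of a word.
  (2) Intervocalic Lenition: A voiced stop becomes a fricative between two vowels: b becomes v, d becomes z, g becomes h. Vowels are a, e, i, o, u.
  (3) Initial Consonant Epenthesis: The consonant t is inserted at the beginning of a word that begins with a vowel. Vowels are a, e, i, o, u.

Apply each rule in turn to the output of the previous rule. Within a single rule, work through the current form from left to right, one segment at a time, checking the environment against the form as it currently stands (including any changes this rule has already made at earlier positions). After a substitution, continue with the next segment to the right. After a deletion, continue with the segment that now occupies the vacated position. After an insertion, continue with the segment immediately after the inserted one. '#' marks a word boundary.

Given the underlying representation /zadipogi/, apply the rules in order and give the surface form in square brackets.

(1) Final Vowel Lowering: [zadipogi] → [zadipoge]
(2) Intervocalic Lenition: [zadipoge] → [zazipohe]
(3) Initial Consonant Epenthesis: no change — [zazipohe]

[zazipohe]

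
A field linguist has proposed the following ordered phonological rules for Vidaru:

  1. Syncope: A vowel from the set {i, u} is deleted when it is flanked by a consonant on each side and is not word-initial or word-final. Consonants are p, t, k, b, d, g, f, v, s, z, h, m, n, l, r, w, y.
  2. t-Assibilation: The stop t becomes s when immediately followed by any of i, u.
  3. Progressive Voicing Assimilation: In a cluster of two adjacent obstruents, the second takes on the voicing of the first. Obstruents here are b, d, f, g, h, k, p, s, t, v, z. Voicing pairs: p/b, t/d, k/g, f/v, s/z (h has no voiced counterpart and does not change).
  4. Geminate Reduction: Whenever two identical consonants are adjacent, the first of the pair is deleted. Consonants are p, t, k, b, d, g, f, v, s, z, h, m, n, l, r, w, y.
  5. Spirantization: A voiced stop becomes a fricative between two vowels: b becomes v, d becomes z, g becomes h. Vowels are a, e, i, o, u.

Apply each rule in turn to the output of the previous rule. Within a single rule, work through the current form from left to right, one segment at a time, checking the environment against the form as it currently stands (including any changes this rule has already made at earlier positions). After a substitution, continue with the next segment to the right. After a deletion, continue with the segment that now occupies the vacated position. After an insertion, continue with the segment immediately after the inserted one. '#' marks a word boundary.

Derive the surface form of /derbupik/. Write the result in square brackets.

[derbg]

1 Syncope: [derbupik] → [derbpk]
2 t-Assibilation: no change — [derbpk]
3 Progressive Voicing Assimilation: [derbpk] → [derbbg]
4 Geminate Reduction: [derbbg] → [derbg]
5 Spirantization: no change — [derbg]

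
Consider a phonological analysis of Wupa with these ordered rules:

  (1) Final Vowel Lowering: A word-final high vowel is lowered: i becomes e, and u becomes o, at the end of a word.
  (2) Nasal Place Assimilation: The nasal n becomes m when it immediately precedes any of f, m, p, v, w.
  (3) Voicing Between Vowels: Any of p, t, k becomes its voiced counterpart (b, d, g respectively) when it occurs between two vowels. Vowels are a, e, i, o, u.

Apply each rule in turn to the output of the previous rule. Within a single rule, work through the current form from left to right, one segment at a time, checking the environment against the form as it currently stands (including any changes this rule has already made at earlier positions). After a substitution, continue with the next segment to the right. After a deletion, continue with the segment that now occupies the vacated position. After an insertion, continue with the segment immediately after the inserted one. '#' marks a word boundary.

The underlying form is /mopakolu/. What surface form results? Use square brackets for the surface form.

(1) Final Vowel Lowering: [mopakolu] → [mopakolo]
(2) Nasal Place Assimilation: no change — [mopakolo]
(3) Voicing Between Vowels: [mopakolo] → [mobagolo]

[mobagolo]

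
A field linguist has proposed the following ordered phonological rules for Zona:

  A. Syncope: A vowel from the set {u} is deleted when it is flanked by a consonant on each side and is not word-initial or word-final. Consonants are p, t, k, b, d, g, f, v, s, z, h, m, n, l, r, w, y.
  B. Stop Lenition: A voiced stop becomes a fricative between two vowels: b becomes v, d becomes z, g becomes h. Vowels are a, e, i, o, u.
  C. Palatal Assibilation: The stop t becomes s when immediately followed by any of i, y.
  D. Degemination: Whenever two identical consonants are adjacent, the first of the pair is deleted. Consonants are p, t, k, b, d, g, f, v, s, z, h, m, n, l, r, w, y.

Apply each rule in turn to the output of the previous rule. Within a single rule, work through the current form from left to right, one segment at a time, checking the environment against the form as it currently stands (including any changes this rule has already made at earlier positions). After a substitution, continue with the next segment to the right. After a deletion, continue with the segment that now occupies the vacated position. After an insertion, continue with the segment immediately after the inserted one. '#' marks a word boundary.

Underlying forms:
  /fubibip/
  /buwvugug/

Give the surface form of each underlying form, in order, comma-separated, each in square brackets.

[fbivip], [bwvg]

/fubibip/:
  A Syncope: [fubibip] → [fbibip]
  B Stop Lenition: [fbibip] → [fbivip]
  C Palatal Assibilation: no change — [fbivip]
  D Degemination: no change — [fbivip]
/buwvugug/:
  A Syncope: [buwvugug] → [bwvgg]
  B Stop Lenition: no change — [bwvgg]
  C Palatal Assibilation: no change — [bwvgg]
  D Degemination: [bwvgg] → [bwvg]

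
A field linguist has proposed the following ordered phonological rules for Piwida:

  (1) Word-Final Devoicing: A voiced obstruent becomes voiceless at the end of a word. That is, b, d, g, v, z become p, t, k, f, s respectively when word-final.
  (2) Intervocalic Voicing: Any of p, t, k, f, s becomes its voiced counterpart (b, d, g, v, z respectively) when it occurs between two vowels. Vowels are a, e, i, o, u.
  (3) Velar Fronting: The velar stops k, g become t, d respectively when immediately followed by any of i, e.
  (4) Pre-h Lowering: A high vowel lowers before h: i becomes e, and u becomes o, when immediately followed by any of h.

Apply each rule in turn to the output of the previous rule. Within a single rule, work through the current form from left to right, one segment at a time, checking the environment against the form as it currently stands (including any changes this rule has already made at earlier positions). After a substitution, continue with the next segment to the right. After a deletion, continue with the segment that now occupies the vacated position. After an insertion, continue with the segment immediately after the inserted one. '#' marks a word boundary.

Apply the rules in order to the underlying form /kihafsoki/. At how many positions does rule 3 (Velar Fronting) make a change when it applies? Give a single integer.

(1) Word-Final Devoicing: no change — [kihafsoki]
(2) Intervocalic Voicing: [kihafsoki] → [kihafsogi]
(3) Velar Fronting: [kihafsogi] → [tihafsodi]
(4) Pre-h Lowering: [tihafsodi] → [tehafsodi]
Rule 3 changed 2 position(s).

2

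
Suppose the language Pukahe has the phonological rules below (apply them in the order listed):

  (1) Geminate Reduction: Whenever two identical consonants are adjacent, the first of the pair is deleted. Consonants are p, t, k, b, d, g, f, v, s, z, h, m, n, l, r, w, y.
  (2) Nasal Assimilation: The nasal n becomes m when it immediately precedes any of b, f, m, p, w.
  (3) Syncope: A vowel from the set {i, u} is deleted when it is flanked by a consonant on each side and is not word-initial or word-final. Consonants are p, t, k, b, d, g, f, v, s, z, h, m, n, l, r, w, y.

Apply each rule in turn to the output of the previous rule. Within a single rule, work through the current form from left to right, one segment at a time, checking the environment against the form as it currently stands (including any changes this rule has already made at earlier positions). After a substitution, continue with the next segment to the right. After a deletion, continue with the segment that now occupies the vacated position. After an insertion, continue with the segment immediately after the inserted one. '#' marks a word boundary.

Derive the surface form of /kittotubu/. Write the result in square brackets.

(1) Geminate Reduction: [kittotubu] → [kitotubu]
(2) Nasal Assimilation: no change — [kitotubu]
(3) Syncope: [kitotubu] → [ktotbu]

[ktotbu]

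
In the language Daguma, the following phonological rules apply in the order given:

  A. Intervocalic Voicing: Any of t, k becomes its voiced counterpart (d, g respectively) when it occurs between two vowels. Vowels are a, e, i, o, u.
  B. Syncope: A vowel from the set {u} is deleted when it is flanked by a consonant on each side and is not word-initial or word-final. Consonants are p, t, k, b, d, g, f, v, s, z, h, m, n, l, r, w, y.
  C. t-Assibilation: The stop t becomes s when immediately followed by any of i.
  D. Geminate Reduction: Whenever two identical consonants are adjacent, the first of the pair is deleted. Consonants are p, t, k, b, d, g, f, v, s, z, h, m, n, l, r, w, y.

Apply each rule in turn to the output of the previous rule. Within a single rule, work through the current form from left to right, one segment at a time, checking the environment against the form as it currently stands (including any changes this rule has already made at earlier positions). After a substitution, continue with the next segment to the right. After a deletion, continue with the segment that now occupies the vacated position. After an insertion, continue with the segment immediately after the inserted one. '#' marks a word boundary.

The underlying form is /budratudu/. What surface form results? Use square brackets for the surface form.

A Intervocalic Voicing: [budratudu] → [budradudu]
B Syncope: [budradudu] → [bdraddu]
C t-Assibilation: no change — [bdraddu]
D Geminate Reduction: [bdraddu] → [bdradu]

[bdradu]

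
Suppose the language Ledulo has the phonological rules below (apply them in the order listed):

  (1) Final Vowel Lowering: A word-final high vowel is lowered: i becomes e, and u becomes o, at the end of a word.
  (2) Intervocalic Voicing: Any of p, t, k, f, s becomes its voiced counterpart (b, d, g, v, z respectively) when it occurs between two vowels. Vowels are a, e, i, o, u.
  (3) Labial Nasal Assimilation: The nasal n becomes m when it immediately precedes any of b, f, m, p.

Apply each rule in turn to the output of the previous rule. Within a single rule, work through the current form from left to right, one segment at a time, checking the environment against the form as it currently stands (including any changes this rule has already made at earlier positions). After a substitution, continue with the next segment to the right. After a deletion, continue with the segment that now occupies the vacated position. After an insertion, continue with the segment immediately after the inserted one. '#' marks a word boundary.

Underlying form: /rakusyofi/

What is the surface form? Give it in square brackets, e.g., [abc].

[ragusyove]

(1) Final Vowel Lowering: [rakusyofi] → [rakusyofe]
(2) Intervocalic Voicing: [rakusyofe] → [ragusyove]
(3) Labial Nasal Assimilation: no change — [ragusyove]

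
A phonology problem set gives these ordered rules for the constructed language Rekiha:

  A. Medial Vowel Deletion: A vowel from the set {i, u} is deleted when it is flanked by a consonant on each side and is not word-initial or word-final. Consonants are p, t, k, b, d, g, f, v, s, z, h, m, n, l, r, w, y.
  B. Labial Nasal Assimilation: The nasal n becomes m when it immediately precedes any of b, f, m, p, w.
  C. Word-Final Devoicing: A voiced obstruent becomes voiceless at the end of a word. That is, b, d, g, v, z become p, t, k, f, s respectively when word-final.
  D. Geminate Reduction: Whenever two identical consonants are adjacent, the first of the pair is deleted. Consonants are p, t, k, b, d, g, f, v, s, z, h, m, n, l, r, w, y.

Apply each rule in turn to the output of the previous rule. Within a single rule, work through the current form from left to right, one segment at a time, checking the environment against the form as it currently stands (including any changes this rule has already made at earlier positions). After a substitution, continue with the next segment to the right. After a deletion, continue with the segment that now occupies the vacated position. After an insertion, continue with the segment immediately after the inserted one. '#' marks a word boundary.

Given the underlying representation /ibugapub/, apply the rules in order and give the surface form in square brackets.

A Medial Vowel Deletion: [ibugapub] → [ibgapb]
B Labial Nasal Assimilation: no change — [ibgapb]
C Word-Final Devoicing: [ibgapb] → [ibgapp]
D Geminate Reduction: [ibgapp] → [ibgap]

[ibgap]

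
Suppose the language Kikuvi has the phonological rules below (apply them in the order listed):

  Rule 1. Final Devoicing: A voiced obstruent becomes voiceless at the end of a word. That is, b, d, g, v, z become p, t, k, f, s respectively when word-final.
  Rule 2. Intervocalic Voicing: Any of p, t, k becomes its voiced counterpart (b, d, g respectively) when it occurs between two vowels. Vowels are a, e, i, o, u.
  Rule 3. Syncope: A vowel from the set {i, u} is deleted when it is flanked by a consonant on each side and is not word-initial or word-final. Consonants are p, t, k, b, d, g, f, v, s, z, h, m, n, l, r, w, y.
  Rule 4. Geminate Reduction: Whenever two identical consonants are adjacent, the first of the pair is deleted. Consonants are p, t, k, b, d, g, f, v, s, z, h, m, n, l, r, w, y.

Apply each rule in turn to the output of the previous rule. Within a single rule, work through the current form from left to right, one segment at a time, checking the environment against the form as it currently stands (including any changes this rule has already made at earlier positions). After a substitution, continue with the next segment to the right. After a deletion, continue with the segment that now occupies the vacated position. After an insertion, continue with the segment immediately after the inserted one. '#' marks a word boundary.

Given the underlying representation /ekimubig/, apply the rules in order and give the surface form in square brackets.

Rule 1 Final Devoicing: [ekimubig] → [ekimubik]
Rule 2 Intervocalic Voicing: [ekimubik] → [egimubik]
Rule 3 Syncope: [egimubik] → [egmbk]
Rule 4 Geminate Reduction: no change — [egmbk]

[egmbk]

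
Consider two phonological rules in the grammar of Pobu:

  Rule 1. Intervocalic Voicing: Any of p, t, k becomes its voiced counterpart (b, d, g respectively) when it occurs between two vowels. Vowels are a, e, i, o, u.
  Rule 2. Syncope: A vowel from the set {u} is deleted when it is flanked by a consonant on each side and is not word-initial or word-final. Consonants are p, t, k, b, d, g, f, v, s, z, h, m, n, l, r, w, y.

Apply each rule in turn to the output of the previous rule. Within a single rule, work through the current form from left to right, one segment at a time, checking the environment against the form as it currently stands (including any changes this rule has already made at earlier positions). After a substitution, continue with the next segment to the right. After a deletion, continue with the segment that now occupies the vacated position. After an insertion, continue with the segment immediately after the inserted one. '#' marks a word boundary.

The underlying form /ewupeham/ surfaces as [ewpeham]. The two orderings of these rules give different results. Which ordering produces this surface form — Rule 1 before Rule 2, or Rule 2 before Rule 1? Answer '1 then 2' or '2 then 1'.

2 then 1

Order 1 then 2:
  1 Intervocalic Voicing: [ewupeham] → [ewubeham]
  2 Syncope: [ewubeham] → [ewbeham]
  result: [ewbeham]
Order 2 then 1:
  2 Syncope: [ewupeham] → [ewpeham]
  1 Intervocalic Voicing: no change — [ewpeham]
  result: [ewpeham]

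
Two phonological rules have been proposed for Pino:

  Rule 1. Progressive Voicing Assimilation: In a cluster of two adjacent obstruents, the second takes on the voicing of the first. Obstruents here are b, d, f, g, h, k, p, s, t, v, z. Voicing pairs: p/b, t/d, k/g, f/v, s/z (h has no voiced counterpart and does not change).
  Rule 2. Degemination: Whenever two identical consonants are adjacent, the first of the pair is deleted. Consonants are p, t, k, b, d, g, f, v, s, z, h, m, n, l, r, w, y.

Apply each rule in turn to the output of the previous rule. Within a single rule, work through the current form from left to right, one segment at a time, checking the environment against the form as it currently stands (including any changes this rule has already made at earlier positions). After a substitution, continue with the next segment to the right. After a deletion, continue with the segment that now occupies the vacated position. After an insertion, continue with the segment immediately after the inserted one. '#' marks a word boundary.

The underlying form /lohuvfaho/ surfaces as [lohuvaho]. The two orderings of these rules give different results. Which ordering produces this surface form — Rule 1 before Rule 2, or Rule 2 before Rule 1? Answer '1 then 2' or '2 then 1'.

Order 1 then 2:
  1 Progressive Voicing Assimilation: [lohuvfaho] → [lohuvvaho]
  2 Degemination: [lohuvvaho] → [lohuvaho]
  result: [lohuvaho]
Order 2 then 1:
  2 Degemination: no change — [lohuvfaho]
  1 Progressive Voicing Assimilation: [lohuvfaho] → [lohuvvaho]
  result: [lohuvvaho]

1 then 2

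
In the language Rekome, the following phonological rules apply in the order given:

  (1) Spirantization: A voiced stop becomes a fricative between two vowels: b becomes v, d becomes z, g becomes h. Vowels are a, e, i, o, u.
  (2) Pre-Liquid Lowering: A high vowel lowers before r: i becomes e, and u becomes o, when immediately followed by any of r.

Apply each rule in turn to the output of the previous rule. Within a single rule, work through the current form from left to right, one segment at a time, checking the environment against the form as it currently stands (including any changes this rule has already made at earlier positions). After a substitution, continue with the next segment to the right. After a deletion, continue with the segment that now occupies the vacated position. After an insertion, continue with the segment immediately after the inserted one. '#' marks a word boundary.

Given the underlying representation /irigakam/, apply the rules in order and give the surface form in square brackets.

(1) Spirantization: [irigakam] → [irihakam]
(2) Pre-Liquid Lowering: [irihakam] → [erihakam]

[erihakam]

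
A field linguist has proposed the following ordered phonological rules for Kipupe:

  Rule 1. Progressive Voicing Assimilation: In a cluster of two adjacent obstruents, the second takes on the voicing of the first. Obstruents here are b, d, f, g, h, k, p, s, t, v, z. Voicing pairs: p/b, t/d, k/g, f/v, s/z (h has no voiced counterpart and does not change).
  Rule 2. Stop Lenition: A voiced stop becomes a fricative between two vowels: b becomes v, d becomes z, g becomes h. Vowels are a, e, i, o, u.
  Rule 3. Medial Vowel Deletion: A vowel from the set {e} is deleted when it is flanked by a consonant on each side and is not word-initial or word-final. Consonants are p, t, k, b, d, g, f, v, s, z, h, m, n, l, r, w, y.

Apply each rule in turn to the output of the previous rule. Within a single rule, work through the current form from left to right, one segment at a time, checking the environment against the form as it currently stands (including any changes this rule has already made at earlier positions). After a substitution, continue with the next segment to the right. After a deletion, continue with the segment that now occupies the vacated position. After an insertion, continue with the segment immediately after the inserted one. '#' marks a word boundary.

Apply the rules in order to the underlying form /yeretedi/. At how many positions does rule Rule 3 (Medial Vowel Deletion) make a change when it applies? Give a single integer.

3

Rule 1 Progressive Voicing Assimilation: no change — [yeretedi]
Rule 2 Stop Lenition: [yeretedi] → [yeretezi]
Rule 3 Medial Vowel Deletion: [yeretezi] → [yrtzi]
Rule Rule 3 changed 3 position(s).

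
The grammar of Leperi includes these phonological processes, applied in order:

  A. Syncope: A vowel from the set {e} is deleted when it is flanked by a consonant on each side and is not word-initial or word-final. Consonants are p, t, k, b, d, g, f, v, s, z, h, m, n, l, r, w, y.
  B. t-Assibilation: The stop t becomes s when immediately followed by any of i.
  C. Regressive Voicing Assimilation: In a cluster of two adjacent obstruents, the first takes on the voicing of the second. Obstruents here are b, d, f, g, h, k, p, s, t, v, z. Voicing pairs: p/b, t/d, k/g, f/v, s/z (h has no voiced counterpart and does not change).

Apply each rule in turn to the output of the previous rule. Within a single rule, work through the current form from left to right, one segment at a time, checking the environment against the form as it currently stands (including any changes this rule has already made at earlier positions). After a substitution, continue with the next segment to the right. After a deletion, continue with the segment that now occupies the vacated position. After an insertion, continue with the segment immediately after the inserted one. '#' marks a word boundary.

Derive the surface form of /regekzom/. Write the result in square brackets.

A Syncope: [regekzom] → [rgkzom]
B t-Assibilation: no change — [rgkzom]
C Regressive Voicing Assimilation: [rgkzom] → [rkgzom]

[rkgzom]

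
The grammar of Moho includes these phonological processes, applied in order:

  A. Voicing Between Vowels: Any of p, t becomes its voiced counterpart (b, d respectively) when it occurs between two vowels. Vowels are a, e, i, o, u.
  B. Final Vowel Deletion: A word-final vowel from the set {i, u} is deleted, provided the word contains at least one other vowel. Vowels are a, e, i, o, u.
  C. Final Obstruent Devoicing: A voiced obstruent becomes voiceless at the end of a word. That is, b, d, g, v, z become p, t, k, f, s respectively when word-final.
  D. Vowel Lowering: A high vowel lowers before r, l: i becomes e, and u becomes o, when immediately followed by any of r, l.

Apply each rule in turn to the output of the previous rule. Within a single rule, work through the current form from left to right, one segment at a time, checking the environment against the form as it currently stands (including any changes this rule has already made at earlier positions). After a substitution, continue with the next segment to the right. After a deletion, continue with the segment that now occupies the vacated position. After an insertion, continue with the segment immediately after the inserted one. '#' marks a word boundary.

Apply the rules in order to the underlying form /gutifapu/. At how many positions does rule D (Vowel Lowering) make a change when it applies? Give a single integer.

A Voicing Between Vowels: [gutifapu] → [gudifabu]
B Final Vowel Deletion: [gudifabu] → [gudifab]
C Final Obstruent Devoicing: [gudifab] → [gudifap]
D Vowel Lowering: no change — [gudifap]
Rule D changed 0 position(s).

0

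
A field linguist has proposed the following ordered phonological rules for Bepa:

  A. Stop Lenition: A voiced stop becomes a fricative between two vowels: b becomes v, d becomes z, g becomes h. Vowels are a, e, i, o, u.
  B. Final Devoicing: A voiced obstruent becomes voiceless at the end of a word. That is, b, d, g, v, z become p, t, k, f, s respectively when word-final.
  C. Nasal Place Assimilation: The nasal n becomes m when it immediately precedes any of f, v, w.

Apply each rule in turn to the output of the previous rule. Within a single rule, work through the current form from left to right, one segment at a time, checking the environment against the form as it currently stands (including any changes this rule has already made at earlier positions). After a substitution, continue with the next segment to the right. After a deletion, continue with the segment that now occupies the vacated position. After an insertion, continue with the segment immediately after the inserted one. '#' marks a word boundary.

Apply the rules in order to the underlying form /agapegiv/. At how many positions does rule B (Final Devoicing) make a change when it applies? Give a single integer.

A Stop Lenition: [agapegiv] → [ahapehiv]
B Final Devoicing: [ahapehiv] → [ahapehif]
C Nasal Place Assimilation: no change — [ahapehif]
Rule B changed 1 position(s).

1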